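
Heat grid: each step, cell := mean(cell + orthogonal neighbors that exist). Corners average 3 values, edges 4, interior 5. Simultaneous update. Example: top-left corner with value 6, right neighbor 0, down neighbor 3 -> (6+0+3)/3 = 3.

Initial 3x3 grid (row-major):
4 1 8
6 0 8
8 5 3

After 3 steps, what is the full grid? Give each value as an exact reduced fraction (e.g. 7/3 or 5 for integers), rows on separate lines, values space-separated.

After step 1:
  11/3 13/4 17/3
  9/2 4 19/4
  19/3 4 16/3
After step 2:
  137/36 199/48 41/9
  37/8 41/10 79/16
  89/18 59/12 169/36
After step 3:
  1811/432 11957/2880 491/108
  699/160 909/200 1463/320
  1043/216 1679/360 2095/432

Answer: 1811/432 11957/2880 491/108
699/160 909/200 1463/320
1043/216 1679/360 2095/432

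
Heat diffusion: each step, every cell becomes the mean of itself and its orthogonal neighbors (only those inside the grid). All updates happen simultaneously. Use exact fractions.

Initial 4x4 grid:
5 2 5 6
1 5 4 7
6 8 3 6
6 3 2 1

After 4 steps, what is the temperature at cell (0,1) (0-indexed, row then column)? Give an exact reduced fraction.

Answer: 460289/108000

Derivation:
Step 1: cell (0,1) = 17/4
Step 2: cell (0,1) = 91/24
Step 3: cell (0,1) = 15119/3600
Step 4: cell (0,1) = 460289/108000
Full grid after step 4:
  33281/8100 460289/108000 55937/12000 52849/10800
  462359/108000 49453/11250 45789/10000 42589/9000
  163253/36000 26671/6000 64621/15000 38711/9000
  5509/1200 8711/2000 73267/18000 21217/5400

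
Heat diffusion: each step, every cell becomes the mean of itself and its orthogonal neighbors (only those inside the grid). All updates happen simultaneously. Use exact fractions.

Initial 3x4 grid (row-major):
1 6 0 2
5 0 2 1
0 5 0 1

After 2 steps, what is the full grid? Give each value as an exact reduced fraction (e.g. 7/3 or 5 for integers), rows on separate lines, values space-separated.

Answer: 29/12 237/80 117/80 5/3
373/120 87/50 51/25 113/120
73/36 611/240 271/240 25/18

Derivation:
After step 1:
  4 7/4 5/2 1
  3/2 18/5 3/5 3/2
  10/3 5/4 2 2/3
After step 2:
  29/12 237/80 117/80 5/3
  373/120 87/50 51/25 113/120
  73/36 611/240 271/240 25/18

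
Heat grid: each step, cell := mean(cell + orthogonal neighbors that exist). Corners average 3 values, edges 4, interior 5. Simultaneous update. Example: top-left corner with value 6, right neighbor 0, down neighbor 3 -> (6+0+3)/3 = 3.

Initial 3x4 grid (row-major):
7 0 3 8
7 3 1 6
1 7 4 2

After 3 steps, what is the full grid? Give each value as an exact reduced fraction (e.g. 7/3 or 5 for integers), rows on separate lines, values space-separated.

Answer: 8791/2160 5507/1440 5513/1440 4487/1080
6011/1440 1157/300 4577/1200 11593/2880
3077/720 1889/480 1811/480 1429/360

Derivation:
After step 1:
  14/3 13/4 3 17/3
  9/2 18/5 17/5 17/4
  5 15/4 7/2 4
After step 2:
  149/36 871/240 919/240 155/36
  533/120 37/10 71/20 1039/240
  53/12 317/80 293/80 47/12
After step 3:
  8791/2160 5507/1440 5513/1440 4487/1080
  6011/1440 1157/300 4577/1200 11593/2880
  3077/720 1889/480 1811/480 1429/360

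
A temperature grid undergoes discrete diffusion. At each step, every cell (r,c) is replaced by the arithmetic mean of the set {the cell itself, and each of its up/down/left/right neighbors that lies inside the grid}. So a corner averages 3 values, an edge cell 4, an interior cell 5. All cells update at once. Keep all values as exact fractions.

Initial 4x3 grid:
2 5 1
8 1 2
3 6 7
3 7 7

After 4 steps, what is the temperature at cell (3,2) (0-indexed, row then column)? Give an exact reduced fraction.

Answer: 76531/14400

Derivation:
Step 1: cell (3,2) = 7
Step 2: cell (3,2) = 73/12
Step 3: cell (3,2) = 497/90
Step 4: cell (3,2) = 76531/14400
Full grid after step 4:
  161213/43200 3157411/864000 447989/129600
  37651/9000 1429739/360000 872749/216000
  248741/54000 1726489/360000 341363/72000
  653929/129600 4452521/864000 76531/14400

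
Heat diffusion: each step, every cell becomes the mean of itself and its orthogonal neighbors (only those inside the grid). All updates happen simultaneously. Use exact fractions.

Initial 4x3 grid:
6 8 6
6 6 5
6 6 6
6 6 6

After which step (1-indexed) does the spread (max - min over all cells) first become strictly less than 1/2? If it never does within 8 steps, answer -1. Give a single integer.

Answer: 3

Derivation:
Step 1: max=20/3, min=23/4, spread=11/12
Step 2: max=257/40, min=47/8, spread=11/20
Step 3: max=6851/1080, min=427/72, spread=223/540
  -> spread < 1/2 first at step 3
Step 4: max=405907/64800, min=64277/10800, spread=4049/12960
Step 5: max=24217193/3888000, min=1933619/324000, spread=202753/777600
Step 6: max=1445272207/233280000, min=29106559/4860000, spread=385259/1866240
Step 7: max=86423012813/13996800000, min=1750976981/291600000, spread=95044709/559872000
Step 8: max=5170514610967/839808000000, min=105319966429/17496000000, spread=921249779/6718464000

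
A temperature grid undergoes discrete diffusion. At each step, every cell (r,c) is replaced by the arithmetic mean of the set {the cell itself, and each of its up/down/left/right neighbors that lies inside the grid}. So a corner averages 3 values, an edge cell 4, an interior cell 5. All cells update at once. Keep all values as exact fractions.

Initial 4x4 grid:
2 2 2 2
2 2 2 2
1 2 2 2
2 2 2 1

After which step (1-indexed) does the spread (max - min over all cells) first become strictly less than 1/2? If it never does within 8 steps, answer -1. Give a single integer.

Step 1: max=2, min=5/3, spread=1/3
  -> spread < 1/2 first at step 1
Step 2: max=2, min=31/18, spread=5/18
Step 3: max=2, min=3853/2160, spread=467/2160
Step 4: max=569/288, min=117943/64800, spread=5041/32400
Step 5: max=1226/625, min=3545509/1944000, spread=1339207/9720000
Step 6: max=12635977/6480000, min=107212231/58320000, spread=3255781/29160000
Step 7: max=75379183/38880000, min=3227342533/1749600000, spread=82360351/874800000
Step 8: max=751064191/388800000, min=97244510143/52488000000, spread=2074577821/26244000000

Answer: 1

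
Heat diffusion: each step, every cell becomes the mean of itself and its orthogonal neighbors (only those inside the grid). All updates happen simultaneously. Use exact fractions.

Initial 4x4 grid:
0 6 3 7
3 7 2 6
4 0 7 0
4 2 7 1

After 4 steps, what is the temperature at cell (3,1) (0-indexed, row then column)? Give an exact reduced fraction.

Step 1: cell (3,1) = 13/4
Step 2: cell (3,1) = 89/24
Step 3: cell (3,1) = 12169/3600
Step 4: cell (3,1) = 380923/108000
Full grid after step 4:
  2941/800 138847/36000 459673/108000 277613/64800
  251519/72000 229537/60000 712979/180000 896741/216000
  750701/216000 634199/180000 136283/36000 799093/216000
  217193/64800 380923/108000 377159/108000 232777/64800

Answer: 380923/108000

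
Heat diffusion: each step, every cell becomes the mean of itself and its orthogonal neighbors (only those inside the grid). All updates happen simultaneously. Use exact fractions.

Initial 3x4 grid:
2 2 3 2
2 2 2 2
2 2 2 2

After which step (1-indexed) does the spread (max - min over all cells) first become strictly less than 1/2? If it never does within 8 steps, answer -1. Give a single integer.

Answer: 1

Derivation:
Step 1: max=7/3, min=2, spread=1/3
  -> spread < 1/2 first at step 1
Step 2: max=271/120, min=2, spread=31/120
Step 3: max=2371/1080, min=2, spread=211/1080
Step 4: max=232897/108000, min=3647/1800, spread=14077/108000
Step 5: max=2084407/972000, min=219683/108000, spread=5363/48600
Step 6: max=62060809/29160000, min=122869/60000, spread=93859/1166400
Step 7: max=3709474481/1749600000, min=199736467/97200000, spread=4568723/69984000
Step 8: max=221732435629/104976000000, min=6013618889/2916000000, spread=8387449/167961600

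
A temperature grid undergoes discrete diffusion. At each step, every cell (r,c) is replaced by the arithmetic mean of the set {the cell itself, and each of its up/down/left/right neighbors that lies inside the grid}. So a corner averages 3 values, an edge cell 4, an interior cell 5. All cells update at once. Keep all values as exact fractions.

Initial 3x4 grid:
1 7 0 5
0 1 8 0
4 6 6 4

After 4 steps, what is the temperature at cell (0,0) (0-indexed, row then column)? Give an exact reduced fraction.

Step 1: cell (0,0) = 8/3
Step 2: cell (0,0) = 77/36
Step 3: cell (0,0) = 6259/2160
Step 4: cell (0,0) = 5837/2025
Full grid after step 4:
  5837/2025 715813/216000 724273/216000 468653/129600
  465647/144000 200743/60000 464111/120000 1053949/288000
  107917/32400 828563/216000 841523/216000 530353/129600

Answer: 5837/2025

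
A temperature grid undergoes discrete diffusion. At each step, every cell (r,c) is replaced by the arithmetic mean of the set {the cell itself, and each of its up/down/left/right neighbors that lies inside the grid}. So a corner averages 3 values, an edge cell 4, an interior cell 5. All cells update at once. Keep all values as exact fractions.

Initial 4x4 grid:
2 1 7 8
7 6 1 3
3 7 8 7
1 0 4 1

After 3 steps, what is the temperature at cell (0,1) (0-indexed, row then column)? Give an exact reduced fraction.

Step 1: cell (0,1) = 4
Step 2: cell (0,1) = 959/240
Step 3: cell (0,1) = 31127/7200
Full grid after step 3:
  8729/2160 31127/7200 11141/2400 239/48
  7403/1800 26279/6000 9551/2000 1961/400
  6899/1800 983/240 8983/2000 1849/400
  7073/2160 25871/7200 9389/2400 337/80

Answer: 31127/7200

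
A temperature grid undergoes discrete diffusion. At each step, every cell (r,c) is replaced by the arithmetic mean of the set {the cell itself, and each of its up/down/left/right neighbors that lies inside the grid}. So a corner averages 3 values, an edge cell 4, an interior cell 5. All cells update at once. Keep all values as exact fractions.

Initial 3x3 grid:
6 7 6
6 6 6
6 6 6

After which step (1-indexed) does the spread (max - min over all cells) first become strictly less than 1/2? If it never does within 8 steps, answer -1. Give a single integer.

Step 1: max=19/3, min=6, spread=1/3
  -> spread < 1/2 first at step 1
Step 2: max=1507/240, min=6, spread=67/240
Step 3: max=13397/2160, min=1207/200, spread=1807/10800
Step 4: max=5341963/864000, min=32761/5400, spread=33401/288000
Step 5: max=47885933/7776000, min=3283391/540000, spread=3025513/38880000
Step 6: max=19127326867/3110400000, min=175555949/28800000, spread=53531/995328
Step 7: max=1145776925849/186624000000, min=47447116051/7776000000, spread=450953/11943936
Step 8: max=68693543560603/11197440000000, min=5699728610519/933120000000, spread=3799043/143327232

Answer: 1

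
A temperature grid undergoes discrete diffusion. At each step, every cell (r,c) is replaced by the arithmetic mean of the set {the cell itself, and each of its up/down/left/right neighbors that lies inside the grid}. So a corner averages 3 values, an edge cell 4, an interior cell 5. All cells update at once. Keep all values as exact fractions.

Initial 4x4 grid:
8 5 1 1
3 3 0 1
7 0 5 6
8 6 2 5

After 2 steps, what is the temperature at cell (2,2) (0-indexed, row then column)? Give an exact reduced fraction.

Step 1: cell (2,2) = 13/5
Step 2: cell (2,2) = 351/100
Full grid after step 2:
  89/18 203/60 9/4 19/12
  1037/240 179/50 211/100 37/16
  419/80 7/2 351/100 791/240
  31/6 197/40 463/120 157/36

Answer: 351/100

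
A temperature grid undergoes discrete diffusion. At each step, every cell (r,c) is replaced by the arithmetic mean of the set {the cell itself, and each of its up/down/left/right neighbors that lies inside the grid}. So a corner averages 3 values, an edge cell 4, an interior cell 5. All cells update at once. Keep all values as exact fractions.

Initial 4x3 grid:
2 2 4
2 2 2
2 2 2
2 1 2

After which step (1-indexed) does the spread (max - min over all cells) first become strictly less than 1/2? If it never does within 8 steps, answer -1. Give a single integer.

Answer: 4

Derivation:
Step 1: max=8/3, min=5/3, spread=1
Step 2: max=23/9, min=413/240, spread=601/720
Step 3: max=257/108, min=3883/2160, spread=419/720
Step 4: max=149533/64800, min=237761/129600, spread=4087/8640
  -> spread < 1/2 first at step 4
Step 5: max=8730737/3888000, min=14506819/7776000, spread=65659/172800
Step 6: max=514321303/233280000, min=884139881/466560000, spread=1926703/6220800
Step 7: max=30405622277/13996800000, min=53769027979/27993600000, spread=93896221/373248000
Step 8: max=1803812349943/839808000000, min=3262121601761/1679616000000, spread=61422773/298598400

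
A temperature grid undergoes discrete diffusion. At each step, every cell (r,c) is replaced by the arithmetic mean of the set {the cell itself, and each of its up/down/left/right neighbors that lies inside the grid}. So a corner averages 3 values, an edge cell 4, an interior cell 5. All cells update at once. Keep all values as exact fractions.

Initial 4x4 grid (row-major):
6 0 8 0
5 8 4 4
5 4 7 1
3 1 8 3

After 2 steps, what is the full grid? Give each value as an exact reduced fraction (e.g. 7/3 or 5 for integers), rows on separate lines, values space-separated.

After step 1:
  11/3 11/2 3 4
  6 21/5 31/5 9/4
  17/4 5 24/5 15/4
  3 4 19/4 4
After step 2:
  91/18 491/120 187/40 37/12
  1087/240 269/50 409/100 81/20
  73/16 89/20 49/10 37/10
  15/4 67/16 351/80 25/6

Answer: 91/18 491/120 187/40 37/12
1087/240 269/50 409/100 81/20
73/16 89/20 49/10 37/10
15/4 67/16 351/80 25/6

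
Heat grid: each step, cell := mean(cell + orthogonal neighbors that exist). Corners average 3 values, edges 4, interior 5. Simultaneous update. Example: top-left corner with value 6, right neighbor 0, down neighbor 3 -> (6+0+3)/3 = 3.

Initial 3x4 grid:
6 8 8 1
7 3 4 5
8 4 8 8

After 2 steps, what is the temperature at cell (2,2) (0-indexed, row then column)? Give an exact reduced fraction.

Answer: 487/80

Derivation:
Step 1: cell (2,2) = 6
Step 2: cell (2,2) = 487/80
Full grid after step 2:
  77/12 237/40 653/120 173/36
  92/15 144/25 531/100 653/120
  217/36 1397/240 487/80 35/6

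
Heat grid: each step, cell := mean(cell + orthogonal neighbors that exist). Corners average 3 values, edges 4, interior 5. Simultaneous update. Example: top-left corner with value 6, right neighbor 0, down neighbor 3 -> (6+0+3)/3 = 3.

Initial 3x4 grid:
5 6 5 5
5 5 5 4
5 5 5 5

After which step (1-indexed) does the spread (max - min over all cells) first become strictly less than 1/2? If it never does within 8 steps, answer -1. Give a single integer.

Answer: 3

Derivation:
Step 1: max=16/3, min=14/3, spread=2/3
Step 2: max=631/120, min=1133/240, spread=43/80
Step 3: max=5611/1080, min=10363/2160, spread=859/2160
  -> spread < 1/2 first at step 3
Step 4: max=33293/6480, min=125989/25920, spread=7183/25920
Step 5: max=995531/194400, min=7585871/1555200, spread=378377/1555200
Step 6: max=3712771/729000, min=457860133/93312000, spread=3474911/18662400
Step 7: max=1776831817/349920000, min=27557298767/5598720000, spread=174402061/1119744000
Step 8: max=53139236509/10497600000, min=1658778976813/335923200000, spread=1667063659/13436928000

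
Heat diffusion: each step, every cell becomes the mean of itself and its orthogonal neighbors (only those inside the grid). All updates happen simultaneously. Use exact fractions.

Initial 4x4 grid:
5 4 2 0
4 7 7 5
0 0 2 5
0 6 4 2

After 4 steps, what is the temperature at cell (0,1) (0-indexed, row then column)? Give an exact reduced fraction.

Step 1: cell (0,1) = 9/2
Step 2: cell (0,1) = 989/240
Step 3: cell (0,1) = 5821/1440
Step 4: cell (0,1) = 835571/216000
Full grid after step 4:
  49957/12960 835571/216000 819443/216000 118723/32400
  93847/27000 659999/180000 333259/90000 793583/216000
  26513/9000 47357/15000 629827/180000 777823/216000
  1391/540 4333/1500 22079/6750 227077/64800

Answer: 835571/216000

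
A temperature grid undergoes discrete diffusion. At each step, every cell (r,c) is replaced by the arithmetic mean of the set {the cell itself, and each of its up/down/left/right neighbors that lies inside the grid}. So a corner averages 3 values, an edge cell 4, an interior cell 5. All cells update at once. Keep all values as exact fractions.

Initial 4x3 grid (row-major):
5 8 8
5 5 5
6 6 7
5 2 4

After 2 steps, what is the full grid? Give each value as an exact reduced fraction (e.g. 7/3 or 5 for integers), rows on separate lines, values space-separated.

After step 1:
  6 13/2 7
  21/4 29/5 25/4
  11/2 26/5 11/2
  13/3 17/4 13/3
After step 2:
  71/12 253/40 79/12
  451/80 29/5 491/80
  1217/240 21/4 1277/240
  169/36 1087/240 169/36

Answer: 71/12 253/40 79/12
451/80 29/5 491/80
1217/240 21/4 1277/240
169/36 1087/240 169/36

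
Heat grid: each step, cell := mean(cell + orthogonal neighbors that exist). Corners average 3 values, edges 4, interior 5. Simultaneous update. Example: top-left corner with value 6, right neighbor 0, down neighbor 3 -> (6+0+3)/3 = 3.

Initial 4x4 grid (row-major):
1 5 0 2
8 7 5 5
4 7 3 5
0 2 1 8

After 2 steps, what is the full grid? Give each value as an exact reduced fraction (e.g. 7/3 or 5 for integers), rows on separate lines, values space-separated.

Answer: 155/36 1039/240 151/48 115/36
1249/240 93/20 437/100 95/24
327/80 449/100 431/100 551/120
37/12 63/20 223/60 161/36

Derivation:
After step 1:
  14/3 13/4 3 7/3
  5 32/5 4 17/4
  19/4 23/5 21/5 21/4
  2 5/2 7/2 14/3
After step 2:
  155/36 1039/240 151/48 115/36
  1249/240 93/20 437/100 95/24
  327/80 449/100 431/100 551/120
  37/12 63/20 223/60 161/36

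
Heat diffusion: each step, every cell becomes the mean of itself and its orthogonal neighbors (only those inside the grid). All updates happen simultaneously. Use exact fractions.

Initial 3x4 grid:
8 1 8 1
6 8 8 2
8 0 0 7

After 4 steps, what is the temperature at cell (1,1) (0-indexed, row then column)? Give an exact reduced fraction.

Answer: 915553/180000

Derivation:
Step 1: cell (1,1) = 23/5
Step 2: cell (1,1) = 551/100
Step 3: cell (1,1) = 7441/1500
Step 4: cell (1,1) = 915553/180000
Full grid after step 4:
  60043/10800 372107/72000 1032781/216000 142889/32400
  2292797/432000 915553/180000 810403/180000 1846067/432000
  166979/32400 1020571/216000 314177/72000 43963/10800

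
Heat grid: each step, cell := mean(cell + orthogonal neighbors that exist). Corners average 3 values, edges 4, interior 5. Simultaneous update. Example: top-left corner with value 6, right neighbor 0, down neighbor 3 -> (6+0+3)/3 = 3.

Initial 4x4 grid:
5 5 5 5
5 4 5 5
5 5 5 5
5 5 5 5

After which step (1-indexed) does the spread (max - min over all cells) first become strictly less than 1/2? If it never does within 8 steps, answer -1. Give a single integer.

Step 1: max=5, min=19/4, spread=1/4
  -> spread < 1/2 first at step 1
Step 2: max=5, min=239/50, spread=11/50
Step 3: max=5, min=11633/2400, spread=367/2400
Step 4: max=2987/600, min=52429/10800, spread=1337/10800
Step 5: max=89531/18000, min=1578331/324000, spread=33227/324000
Step 6: max=535951/108000, min=47385673/9720000, spread=849917/9720000
Step 7: max=8031467/1620000, min=1424285653/291600000, spread=21378407/291600000
Step 8: max=2406311657/486000000, min=42773537629/8748000000, spread=540072197/8748000000

Answer: 1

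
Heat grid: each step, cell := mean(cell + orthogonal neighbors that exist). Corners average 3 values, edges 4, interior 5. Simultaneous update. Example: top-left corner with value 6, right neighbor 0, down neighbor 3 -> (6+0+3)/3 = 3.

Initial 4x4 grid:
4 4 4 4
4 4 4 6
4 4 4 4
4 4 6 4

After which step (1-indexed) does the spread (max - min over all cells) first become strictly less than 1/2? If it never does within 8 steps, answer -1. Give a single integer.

Answer: 4

Derivation:
Step 1: max=14/3, min=4, spread=2/3
Step 2: max=41/9, min=4, spread=5/9
Step 3: max=1223/270, min=4, spread=143/270
Step 4: max=36281/8100, min=908/225, spread=3593/8100
  -> spread < 1/2 first at step 4
Step 5: max=215929/48600, min=54869/13500, spread=92003/243000
Step 6: max=32154857/7290000, min=69067/16875, spread=2317913/7290000
Step 7: max=958958273/218700000, min=16007/3888, spread=58564523/218700000
Step 8: max=28625526581/6561000000, min=754138993/182250000, spread=1476522833/6561000000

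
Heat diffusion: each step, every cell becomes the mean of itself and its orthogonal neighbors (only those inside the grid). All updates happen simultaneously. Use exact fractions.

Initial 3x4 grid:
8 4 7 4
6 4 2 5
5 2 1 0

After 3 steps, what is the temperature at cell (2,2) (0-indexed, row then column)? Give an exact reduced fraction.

Step 1: cell (2,2) = 5/4
Step 2: cell (2,2) = 201/80
Step 3: cell (2,2) = 6413/2400
Full grid after step 3:
  3757/720 5969/1200 952/225 8903/2160
  70183/14400 6113/1500 5483/1500 45763/14400
  2219/540 25739/7200 6413/2400 479/180

Answer: 6413/2400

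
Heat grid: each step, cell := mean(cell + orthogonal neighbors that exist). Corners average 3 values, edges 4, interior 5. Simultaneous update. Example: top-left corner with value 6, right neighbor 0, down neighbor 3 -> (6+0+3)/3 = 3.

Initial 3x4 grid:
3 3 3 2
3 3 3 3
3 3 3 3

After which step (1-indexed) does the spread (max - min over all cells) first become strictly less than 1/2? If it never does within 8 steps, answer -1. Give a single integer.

Answer: 1

Derivation:
Step 1: max=3, min=8/3, spread=1/3
  -> spread < 1/2 first at step 1
Step 2: max=3, min=49/18, spread=5/18
Step 3: max=3, min=607/216, spread=41/216
Step 4: max=3, min=73543/25920, spread=4217/25920
Step 5: max=21521/7200, min=4456451/1555200, spread=38417/311040
Step 6: max=429403/144000, min=268735789/93312000, spread=1903471/18662400
Step 7: max=12844241/4320000, min=16195170911/5598720000, spread=18038617/223948800
Step 8: max=1153473241/388800000, min=974501417149/335923200000, spread=883978523/13436928000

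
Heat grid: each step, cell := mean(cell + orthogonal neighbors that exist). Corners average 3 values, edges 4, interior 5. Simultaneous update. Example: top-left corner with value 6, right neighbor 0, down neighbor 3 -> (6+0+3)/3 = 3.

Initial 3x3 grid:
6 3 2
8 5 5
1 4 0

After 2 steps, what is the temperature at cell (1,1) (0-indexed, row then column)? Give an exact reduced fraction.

Answer: 39/10

Derivation:
Step 1: cell (1,1) = 5
Step 2: cell (1,1) = 39/10
Full grid after step 2:
  44/9 9/2 31/9
  5 39/10 43/12
  71/18 89/24 17/6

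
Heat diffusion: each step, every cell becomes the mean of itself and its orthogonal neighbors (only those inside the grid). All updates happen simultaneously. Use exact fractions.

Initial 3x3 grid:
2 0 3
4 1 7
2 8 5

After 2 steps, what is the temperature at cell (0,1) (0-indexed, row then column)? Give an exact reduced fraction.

Step 1: cell (0,1) = 3/2
Step 2: cell (0,1) = 65/24
Full grid after step 2:
  23/12 65/24 53/18
  155/48 63/20 9/2
  131/36 29/6 44/9

Answer: 65/24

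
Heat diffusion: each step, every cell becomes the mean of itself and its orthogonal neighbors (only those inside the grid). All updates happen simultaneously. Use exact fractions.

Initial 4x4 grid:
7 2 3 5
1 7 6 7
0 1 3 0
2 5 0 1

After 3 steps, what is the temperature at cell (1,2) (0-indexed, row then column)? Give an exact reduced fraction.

Answer: 1003/250

Derivation:
Step 1: cell (1,2) = 26/5
Step 2: cell (1,2) = 191/50
Step 3: cell (1,2) = 1003/250
Full grid after step 3:
  3847/1080 29903/7200 10157/2400 68/15
  24203/7200 2033/600 1003/250 9047/2400
  17171/7200 4343/1500 7957/3000 20909/7200
  1223/540 14741/7200 16109/7200 419/216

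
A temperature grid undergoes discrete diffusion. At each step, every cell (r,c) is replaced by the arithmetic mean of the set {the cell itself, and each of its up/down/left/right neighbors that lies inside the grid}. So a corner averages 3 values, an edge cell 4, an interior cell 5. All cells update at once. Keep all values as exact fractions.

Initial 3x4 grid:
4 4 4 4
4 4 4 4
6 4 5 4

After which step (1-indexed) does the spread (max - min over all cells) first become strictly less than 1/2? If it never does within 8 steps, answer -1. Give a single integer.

Step 1: max=19/4, min=4, spread=3/4
Step 2: max=167/36, min=4, spread=23/36
Step 3: max=961/216, min=807/200, spread=559/1350
  -> spread < 1/2 first at step 3
Step 4: max=285727/64800, min=21961/5400, spread=4439/12960
Step 5: max=16904333/3888000, min=443443/108000, spread=188077/777600
Step 6: max=1008165727/233280000, min=10018237/2430000, spread=1856599/9331200
Step 7: max=60111896693/13996800000, min=2417229757/583200000, spread=83935301/559872000
Step 8: max=3593351654287/839808000000, min=48502869221/11664000000, spread=809160563/6718464000

Answer: 3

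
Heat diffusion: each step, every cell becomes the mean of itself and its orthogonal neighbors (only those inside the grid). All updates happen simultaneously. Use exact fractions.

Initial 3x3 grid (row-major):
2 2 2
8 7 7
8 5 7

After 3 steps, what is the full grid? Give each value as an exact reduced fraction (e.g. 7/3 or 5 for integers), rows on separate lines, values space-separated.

After step 1:
  4 13/4 11/3
  25/4 29/5 23/4
  7 27/4 19/3
After step 2:
  9/2 1003/240 38/9
  461/80 139/25 431/80
  20/3 1553/240 113/18
After step 3:
  1733/360 66461/14400 1241/270
  26987/4800 684/125 8579/1600
  63/10 89911/14400 6529/1080

Answer: 1733/360 66461/14400 1241/270
26987/4800 684/125 8579/1600
63/10 89911/14400 6529/1080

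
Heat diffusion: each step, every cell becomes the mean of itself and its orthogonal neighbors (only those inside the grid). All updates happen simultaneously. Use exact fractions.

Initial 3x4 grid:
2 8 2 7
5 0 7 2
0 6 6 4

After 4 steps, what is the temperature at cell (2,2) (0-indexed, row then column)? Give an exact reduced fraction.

Answer: 99853/24000

Derivation:
Step 1: cell (2,2) = 23/4
Step 2: cell (2,2) = 323/80
Step 3: cell (2,2) = 11057/2400
Step 4: cell (2,2) = 99853/24000
Full grid after step 4:
  160219/43200 75611/18000 57097/13500 148223/32400
  3301873/864000 1378277/360000 806251/180000 941557/216000
  459707/129600 876457/216000 99853/24000 3641/800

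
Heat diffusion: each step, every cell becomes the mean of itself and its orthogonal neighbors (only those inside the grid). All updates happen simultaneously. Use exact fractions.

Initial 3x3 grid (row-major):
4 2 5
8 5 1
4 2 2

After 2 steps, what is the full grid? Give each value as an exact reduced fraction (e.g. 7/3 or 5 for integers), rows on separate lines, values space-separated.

After step 1:
  14/3 4 8/3
  21/4 18/5 13/4
  14/3 13/4 5/3
After step 2:
  167/36 56/15 119/36
  1091/240 387/100 671/240
  79/18 791/240 49/18

Answer: 167/36 56/15 119/36
1091/240 387/100 671/240
79/18 791/240 49/18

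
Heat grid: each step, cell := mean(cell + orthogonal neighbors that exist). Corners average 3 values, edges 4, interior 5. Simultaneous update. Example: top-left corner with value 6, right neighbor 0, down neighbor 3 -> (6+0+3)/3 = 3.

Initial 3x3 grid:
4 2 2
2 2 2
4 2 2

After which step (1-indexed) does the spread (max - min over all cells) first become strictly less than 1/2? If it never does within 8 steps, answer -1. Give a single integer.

Answer: 3

Derivation:
Step 1: max=3, min=2, spread=1
Step 2: max=49/18, min=2, spread=13/18
Step 3: max=1877/720, min=155/72, spread=109/240
  -> spread < 1/2 first at step 3
Step 4: max=32549/12960, min=3961/1800, spread=20149/64800
Step 5: max=6413933/2592000, min=586891/259200, spread=545023/2592000
Step 6: max=378423751/155520000, min=7411237/3240000, spread=36295/248832
Step 7: max=22547570597/9331200000, min=1799335831/777600000, spread=305773/2985984
Step 8: max=1343058670159/559872000000, min=18094575497/7776000000, spread=2575951/35831808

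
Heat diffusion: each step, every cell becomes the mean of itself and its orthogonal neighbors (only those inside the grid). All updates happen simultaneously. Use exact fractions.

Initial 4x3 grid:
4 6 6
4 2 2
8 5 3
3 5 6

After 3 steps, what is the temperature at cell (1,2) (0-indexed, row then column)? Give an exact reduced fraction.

Step 1: cell (1,2) = 13/4
Step 2: cell (1,2) = 943/240
Step 3: cell (1,2) = 29389/7200
Full grid after step 3:
  1211/270 31019/7200 8983/2160
  2029/450 25667/6000 29389/7200
  16927/3600 4477/1000 30529/7200
  10601/2160 7507/1600 2419/540

Answer: 29389/7200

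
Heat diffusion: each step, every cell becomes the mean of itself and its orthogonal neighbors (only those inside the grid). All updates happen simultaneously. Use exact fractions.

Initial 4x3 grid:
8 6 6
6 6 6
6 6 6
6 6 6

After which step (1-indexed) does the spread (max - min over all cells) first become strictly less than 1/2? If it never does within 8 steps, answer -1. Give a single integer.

Answer: 3

Derivation:
Step 1: max=20/3, min=6, spread=2/3
Step 2: max=59/9, min=6, spread=5/9
Step 3: max=689/108, min=6, spread=41/108
  -> spread < 1/2 first at step 3
Step 4: max=81977/12960, min=6, spread=4217/12960
Step 5: max=4874749/777600, min=21679/3600, spread=38417/155520
Step 6: max=291136211/46656000, min=434597/72000, spread=1903471/9331200
Step 7: max=17397149089/2799360000, min=13075759/2160000, spread=18038617/111974400
Step 8: max=1041037782851/167961600000, min=1179326759/194400000, spread=883978523/6718464000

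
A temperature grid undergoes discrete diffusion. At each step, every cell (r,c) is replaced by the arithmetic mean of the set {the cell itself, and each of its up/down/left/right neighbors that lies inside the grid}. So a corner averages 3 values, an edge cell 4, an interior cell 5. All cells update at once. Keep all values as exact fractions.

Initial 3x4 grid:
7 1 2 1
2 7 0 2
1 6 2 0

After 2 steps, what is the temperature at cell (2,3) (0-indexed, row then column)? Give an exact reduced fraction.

Step 1: cell (2,3) = 4/3
Step 2: cell (2,3) = 49/36
Full grid after step 2:
  71/18 707/240 571/240 41/36
  827/240 183/50 191/100 127/80
  15/4 61/20 149/60 49/36

Answer: 49/36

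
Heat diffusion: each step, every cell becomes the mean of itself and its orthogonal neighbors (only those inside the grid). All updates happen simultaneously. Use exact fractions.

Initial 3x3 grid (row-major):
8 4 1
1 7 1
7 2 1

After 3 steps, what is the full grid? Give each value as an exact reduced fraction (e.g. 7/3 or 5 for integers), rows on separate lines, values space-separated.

After step 1:
  13/3 5 2
  23/4 3 5/2
  10/3 17/4 4/3
After step 2:
  181/36 43/12 19/6
  197/48 41/10 53/24
  40/9 143/48 97/36
After step 3:
  1831/432 1429/360 215/72
  12727/2880 679/200 4381/1440
  415/108 10237/2880 1135/432

Answer: 1831/432 1429/360 215/72
12727/2880 679/200 4381/1440
415/108 10237/2880 1135/432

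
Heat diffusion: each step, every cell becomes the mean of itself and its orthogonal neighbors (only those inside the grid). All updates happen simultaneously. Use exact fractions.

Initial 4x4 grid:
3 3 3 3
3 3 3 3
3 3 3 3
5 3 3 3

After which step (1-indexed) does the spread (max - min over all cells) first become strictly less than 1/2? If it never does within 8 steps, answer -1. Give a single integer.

Answer: 3

Derivation:
Step 1: max=11/3, min=3, spread=2/3
Step 2: max=32/9, min=3, spread=5/9
Step 3: max=365/108, min=3, spread=41/108
  -> spread < 1/2 first at step 3
Step 4: max=10763/3240, min=3, spread=1043/3240
Step 5: max=317153/97200, min=3, spread=25553/97200
Step 6: max=9419459/2916000, min=27079/9000, spread=645863/2916000
Step 7: max=280081691/87480000, min=180971/60000, spread=16225973/87480000
Step 8: max=8350677983/2624400000, min=81701/27000, spread=409340783/2624400000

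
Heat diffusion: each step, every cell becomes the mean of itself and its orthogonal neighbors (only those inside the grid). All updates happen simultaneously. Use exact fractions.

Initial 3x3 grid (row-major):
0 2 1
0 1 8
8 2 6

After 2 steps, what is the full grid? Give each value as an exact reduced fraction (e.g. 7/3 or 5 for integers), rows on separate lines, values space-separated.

Answer: 47/36 119/60 26/9
177/80 141/50 39/10
59/18 931/240 163/36

Derivation:
After step 1:
  2/3 1 11/3
  9/4 13/5 4
  10/3 17/4 16/3
After step 2:
  47/36 119/60 26/9
  177/80 141/50 39/10
  59/18 931/240 163/36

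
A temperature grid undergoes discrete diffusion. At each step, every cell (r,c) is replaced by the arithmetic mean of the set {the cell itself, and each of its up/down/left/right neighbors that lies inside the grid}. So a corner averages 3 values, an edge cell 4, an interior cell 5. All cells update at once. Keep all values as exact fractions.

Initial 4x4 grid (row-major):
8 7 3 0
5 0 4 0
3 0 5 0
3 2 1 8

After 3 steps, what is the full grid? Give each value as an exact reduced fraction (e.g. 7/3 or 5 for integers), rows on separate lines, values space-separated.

After step 1:
  20/3 9/2 7/2 1
  4 16/5 12/5 1
  11/4 2 2 13/4
  8/3 3/2 4 3
After step 2:
  91/18 67/15 57/20 11/6
  997/240 161/50 121/50 153/80
  137/48 229/100 273/100 37/16
  83/36 61/24 21/8 41/12
After step 3:
  9847/2160 14033/3600 1157/400 1583/720
  27511/7200 19861/6000 5253/2000 5087/2400
  20887/7200 16363/6000 4951/2000 6223/2400
  1109/432 4393/1800 1697/600 401/144

Answer: 9847/2160 14033/3600 1157/400 1583/720
27511/7200 19861/6000 5253/2000 5087/2400
20887/7200 16363/6000 4951/2000 6223/2400
1109/432 4393/1800 1697/600 401/144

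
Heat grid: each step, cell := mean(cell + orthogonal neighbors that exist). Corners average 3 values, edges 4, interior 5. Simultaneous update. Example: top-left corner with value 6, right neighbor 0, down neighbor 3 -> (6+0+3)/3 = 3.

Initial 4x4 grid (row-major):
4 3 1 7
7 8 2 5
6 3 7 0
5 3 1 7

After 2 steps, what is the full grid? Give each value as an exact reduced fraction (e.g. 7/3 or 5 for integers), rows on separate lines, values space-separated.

After step 1:
  14/3 4 13/4 13/3
  25/4 23/5 23/5 7/2
  21/4 27/5 13/5 19/4
  14/3 3 9/2 8/3
After step 2:
  179/36 991/240 971/240 133/36
  623/120 497/100 371/100 1031/240
  647/120 417/100 437/100 811/240
  155/36 527/120 383/120 143/36

Answer: 179/36 991/240 971/240 133/36
623/120 497/100 371/100 1031/240
647/120 417/100 437/100 811/240
155/36 527/120 383/120 143/36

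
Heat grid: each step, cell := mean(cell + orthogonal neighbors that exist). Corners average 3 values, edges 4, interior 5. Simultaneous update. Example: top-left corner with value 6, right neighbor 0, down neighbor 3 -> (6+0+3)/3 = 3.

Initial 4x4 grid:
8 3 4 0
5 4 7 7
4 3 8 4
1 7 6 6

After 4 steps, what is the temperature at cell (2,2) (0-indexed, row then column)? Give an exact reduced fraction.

Answer: 191899/36000

Derivation:
Step 1: cell (2,2) = 28/5
Step 2: cell (2,2) = 149/25
Step 3: cell (2,2) = 6289/1200
Step 4: cell (2,2) = 191899/36000
Full grid after step 4:
  309461/64800 1006673/216000 1015249/216000 14807/3240
  501319/108000 879107/180000 109151/22500 1081939/216000
  167381/36000 48057/10000 191899/36000 230743/43200
  48607/10800 5578/1125 14371/2700 366593/64800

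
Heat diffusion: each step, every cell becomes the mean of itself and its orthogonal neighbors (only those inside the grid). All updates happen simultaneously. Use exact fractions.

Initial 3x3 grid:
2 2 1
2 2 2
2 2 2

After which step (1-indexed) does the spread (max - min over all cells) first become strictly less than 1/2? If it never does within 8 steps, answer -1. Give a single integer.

Step 1: max=2, min=5/3, spread=1/3
  -> spread < 1/2 first at step 1
Step 2: max=2, min=31/18, spread=5/18
Step 3: max=2, min=391/216, spread=41/216
Step 4: max=709/360, min=23789/12960, spread=347/2592
Step 5: max=7043/3600, min=1448263/777600, spread=2921/31104
Step 6: max=838517/432000, min=87483461/46656000, spread=24611/373248
Step 7: max=18783259/9720000, min=5279997967/2799360000, spread=207329/4478976
Step 8: max=997998401/518400000, min=317893247549/167961600000, spread=1746635/53747712

Answer: 1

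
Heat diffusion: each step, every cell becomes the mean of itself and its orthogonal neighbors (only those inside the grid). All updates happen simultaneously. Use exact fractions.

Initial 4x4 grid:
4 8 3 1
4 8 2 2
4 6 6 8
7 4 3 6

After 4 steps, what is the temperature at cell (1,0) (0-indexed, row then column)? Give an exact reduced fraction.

Answer: 1121249/216000

Derivation:
Step 1: cell (1,0) = 5
Step 2: cell (1,0) = 1271/240
Step 3: cell (1,0) = 37979/7200
Step 4: cell (1,0) = 1121249/216000
Full grid after step 4:
  166147/32400 1035569/216000 20213/4800 20689/5400
  1121249/216000 446041/90000 67099/15000 59821/14400
  374203/72000 76427/15000 438539/90000 1008883/216000
  27881/5400 123371/24000 1094563/216000 161369/32400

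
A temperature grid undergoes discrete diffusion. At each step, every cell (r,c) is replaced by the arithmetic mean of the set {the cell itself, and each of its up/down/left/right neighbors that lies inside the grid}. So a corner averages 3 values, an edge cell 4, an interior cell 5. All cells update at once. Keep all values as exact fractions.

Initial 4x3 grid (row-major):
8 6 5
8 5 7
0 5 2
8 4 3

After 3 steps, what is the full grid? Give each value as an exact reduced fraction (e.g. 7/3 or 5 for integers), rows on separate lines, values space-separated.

Answer: 6691/1080 20917/3600 259/45
19537/3600 16531/3000 5929/1200
5989/1200 4377/1000 5389/1200
173/40 653/150 701/180

Derivation:
After step 1:
  22/3 6 6
  21/4 31/5 19/4
  21/4 16/5 17/4
  4 5 3
After step 2:
  223/36 383/60 67/12
  721/120 127/25 53/10
  177/40 239/50 19/5
  19/4 19/5 49/12
After step 3:
  6691/1080 20917/3600 259/45
  19537/3600 16531/3000 5929/1200
  5989/1200 4377/1000 5389/1200
  173/40 653/150 701/180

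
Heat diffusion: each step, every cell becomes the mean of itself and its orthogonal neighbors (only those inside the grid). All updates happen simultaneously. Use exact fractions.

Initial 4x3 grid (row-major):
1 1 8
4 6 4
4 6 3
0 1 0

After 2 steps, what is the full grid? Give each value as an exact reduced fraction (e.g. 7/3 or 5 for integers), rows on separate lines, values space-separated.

Answer: 13/4 109/30 163/36
269/80 106/25 511/120
155/48 167/50 83/24
83/36 35/16 19/9

Derivation:
After step 1:
  2 4 13/3
  15/4 21/5 21/4
  7/2 4 13/4
  5/3 7/4 4/3
After step 2:
  13/4 109/30 163/36
  269/80 106/25 511/120
  155/48 167/50 83/24
  83/36 35/16 19/9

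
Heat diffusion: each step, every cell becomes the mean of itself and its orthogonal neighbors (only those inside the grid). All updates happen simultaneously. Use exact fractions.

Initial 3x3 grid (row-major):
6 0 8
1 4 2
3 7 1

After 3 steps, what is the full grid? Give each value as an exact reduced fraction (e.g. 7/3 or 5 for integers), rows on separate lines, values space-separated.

Answer: 1757/540 25573/7200 7493/2160
8291/2400 10001/3000 51971/14400
7273/2160 5719/1600 3709/1080

Derivation:
After step 1:
  7/3 9/2 10/3
  7/2 14/5 15/4
  11/3 15/4 10/3
After step 2:
  31/9 389/120 139/36
  123/40 183/50 793/240
  131/36 271/80 65/18
After step 3:
  1757/540 25573/7200 7493/2160
  8291/2400 10001/3000 51971/14400
  7273/2160 5719/1600 3709/1080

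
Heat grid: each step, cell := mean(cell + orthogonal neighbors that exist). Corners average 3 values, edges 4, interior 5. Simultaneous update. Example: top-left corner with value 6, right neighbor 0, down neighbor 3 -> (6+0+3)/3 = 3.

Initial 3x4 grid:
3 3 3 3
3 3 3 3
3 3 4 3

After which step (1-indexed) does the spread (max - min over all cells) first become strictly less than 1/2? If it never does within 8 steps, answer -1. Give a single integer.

Step 1: max=10/3, min=3, spread=1/3
  -> spread < 1/2 first at step 1
Step 2: max=391/120, min=3, spread=31/120
Step 3: max=3451/1080, min=3, spread=211/1080
Step 4: max=340897/108000, min=5447/1800, spread=14077/108000
Step 5: max=3056407/972000, min=327683/108000, spread=5363/48600
Step 6: max=91220809/29160000, min=182869/60000, spread=93859/1166400
Step 7: max=5459074481/1749600000, min=296936467/97200000, spread=4568723/69984000
Step 8: max=326708435629/104976000000, min=8929618889/2916000000, spread=8387449/167961600

Answer: 1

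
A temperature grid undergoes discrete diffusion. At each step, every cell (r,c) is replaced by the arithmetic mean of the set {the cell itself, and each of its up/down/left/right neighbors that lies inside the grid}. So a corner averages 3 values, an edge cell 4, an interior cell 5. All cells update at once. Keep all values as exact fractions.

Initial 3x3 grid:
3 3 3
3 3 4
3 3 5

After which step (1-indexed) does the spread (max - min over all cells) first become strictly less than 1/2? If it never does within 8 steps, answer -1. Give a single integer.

Step 1: max=4, min=3, spread=1
Step 2: max=15/4, min=3, spread=3/4
Step 3: max=2579/720, min=551/180, spread=25/48
Step 4: max=150953/43200, min=16891/5400, spread=211/576
  -> spread < 1/2 first at step 4
Step 5: max=2966297/864000, min=25409/8000, spread=1777/6912
Step 6: max=527878177/155520000, min=7809493/2430000, spread=14971/82944
Step 7: max=31413470419/9331200000, min=7557771511/2332800000, spread=126121/995328
Step 8: max=624751302131/186624000000, min=76018719407/23328000000, spread=1062499/11943936

Answer: 4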